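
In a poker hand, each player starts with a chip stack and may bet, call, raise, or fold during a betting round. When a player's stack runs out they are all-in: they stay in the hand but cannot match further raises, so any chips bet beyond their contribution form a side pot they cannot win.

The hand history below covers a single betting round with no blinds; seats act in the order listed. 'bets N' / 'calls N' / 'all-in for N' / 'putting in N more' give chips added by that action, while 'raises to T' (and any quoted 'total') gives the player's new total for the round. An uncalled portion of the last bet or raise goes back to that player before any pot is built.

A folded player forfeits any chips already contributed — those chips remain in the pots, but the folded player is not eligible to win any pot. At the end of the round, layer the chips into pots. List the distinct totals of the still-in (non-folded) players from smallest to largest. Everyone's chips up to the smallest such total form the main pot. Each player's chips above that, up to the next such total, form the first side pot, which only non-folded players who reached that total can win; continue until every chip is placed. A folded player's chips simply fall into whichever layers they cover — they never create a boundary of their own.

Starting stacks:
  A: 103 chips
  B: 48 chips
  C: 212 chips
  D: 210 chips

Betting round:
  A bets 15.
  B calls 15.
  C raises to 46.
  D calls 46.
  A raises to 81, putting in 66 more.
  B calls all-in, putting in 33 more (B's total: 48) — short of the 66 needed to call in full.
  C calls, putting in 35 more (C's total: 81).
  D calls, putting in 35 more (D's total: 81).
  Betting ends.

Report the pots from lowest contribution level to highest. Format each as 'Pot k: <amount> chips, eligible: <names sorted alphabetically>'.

Contributions: A=81, B=48, C=81, D=81
Pot levels (distinct totals of non-folded players): 48, 81
Layer 1-48: 48 each from A, B, C, D = 48*4 = 192 chips; eligible A, B, C, D
Layer 49-81: 33 each from A, C, D = 33*3 = 99 chips; eligible A, C, D

Pot 1: 192 chips, eligible: A, B, C, D
Pot 2: 99 chips, eligible: A, C, D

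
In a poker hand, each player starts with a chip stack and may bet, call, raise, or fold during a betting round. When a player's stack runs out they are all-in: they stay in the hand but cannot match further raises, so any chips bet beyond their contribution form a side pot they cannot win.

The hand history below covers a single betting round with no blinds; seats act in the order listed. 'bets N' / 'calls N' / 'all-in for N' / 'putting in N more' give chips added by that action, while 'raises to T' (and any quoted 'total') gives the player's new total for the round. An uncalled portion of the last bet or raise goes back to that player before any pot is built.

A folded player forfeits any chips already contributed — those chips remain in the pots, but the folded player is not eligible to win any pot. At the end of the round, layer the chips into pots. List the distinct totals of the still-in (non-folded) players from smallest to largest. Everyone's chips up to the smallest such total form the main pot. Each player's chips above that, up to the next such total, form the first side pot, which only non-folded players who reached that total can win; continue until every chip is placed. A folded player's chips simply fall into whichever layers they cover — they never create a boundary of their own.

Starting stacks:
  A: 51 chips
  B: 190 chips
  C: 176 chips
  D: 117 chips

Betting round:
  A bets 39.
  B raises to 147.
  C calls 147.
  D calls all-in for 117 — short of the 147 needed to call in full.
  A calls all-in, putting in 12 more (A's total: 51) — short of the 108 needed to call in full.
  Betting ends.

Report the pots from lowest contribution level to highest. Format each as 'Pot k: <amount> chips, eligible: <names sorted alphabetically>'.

Contributions: A=51, B=147, C=147, D=117
Pot levels (distinct totals of non-folded players): 51, 117, 147
Layer 1-51: 51 each from A, B, C, D = 51*4 = 204 chips; eligible A, B, C, D
Layer 52-117: 66 each from B, C, D = 66*3 = 198 chips; eligible B, C, D
Layer 118-147: 30 each from B, C = 30*2 = 60 chips; eligible B, C

Pot 1: 204 chips, eligible: A, B, C, D
Pot 2: 198 chips, eligible: B, C, D
Pot 3: 60 chips, eligible: B, C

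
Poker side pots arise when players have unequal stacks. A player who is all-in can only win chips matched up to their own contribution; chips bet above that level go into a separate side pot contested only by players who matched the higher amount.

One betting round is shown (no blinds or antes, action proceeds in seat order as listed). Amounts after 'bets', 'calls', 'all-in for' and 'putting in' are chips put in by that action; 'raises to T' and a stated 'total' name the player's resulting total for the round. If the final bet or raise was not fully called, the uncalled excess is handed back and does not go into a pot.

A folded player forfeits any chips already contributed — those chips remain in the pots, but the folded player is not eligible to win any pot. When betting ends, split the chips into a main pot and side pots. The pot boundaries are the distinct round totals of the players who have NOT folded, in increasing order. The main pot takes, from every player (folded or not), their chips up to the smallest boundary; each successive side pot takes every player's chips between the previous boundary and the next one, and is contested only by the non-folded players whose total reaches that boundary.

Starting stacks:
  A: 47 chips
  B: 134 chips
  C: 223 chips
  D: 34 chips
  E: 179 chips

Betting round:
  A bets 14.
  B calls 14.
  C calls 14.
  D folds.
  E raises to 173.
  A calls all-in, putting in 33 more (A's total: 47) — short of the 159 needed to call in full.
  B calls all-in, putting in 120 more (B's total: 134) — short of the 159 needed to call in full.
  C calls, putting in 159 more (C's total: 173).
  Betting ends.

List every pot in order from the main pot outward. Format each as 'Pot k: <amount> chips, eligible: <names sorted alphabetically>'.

Pot 1: 188 chips, eligible: A, B, C, E
Pot 2: 261 chips, eligible: B, C, E
Pot 3: 78 chips, eligible: C, E

Derivation:
Contributions: A=47, B=134, C=173, E=173
Folded: D
Pot levels (distinct totals of non-folded players): 47, 134, 173
Layer 1-47: 47 each from A, B, C, E = 47*4 = 188 chips; eligible A, B, C, E
Layer 48-134: 87 each from B, C, E = 87*3 = 261 chips; eligible B, C, E
Layer 135-173: 39 each from C, E = 39*2 = 78 chips; eligible C, E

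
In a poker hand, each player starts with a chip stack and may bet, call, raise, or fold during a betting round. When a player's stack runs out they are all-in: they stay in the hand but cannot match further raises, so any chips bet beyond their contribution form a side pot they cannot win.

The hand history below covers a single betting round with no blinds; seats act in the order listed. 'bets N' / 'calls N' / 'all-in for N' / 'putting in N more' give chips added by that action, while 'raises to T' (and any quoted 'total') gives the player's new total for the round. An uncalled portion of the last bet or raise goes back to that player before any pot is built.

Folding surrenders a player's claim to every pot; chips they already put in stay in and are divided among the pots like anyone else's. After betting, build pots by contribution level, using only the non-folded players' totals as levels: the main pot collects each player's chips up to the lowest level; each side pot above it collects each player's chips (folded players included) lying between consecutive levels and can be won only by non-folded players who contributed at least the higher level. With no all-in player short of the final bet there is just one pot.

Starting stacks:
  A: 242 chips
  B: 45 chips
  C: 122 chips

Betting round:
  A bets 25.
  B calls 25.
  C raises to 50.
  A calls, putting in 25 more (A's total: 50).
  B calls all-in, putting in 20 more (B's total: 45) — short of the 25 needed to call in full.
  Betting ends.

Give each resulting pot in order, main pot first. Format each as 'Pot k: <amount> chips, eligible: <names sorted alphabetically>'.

Contributions: A=50, B=45, C=50
Pot levels (distinct totals of non-folded players): 45, 50
Layer 1-45: 45 each from A, B, C = 45*3 = 135 chips; eligible A, B, C
Layer 46-50: 5 each from A, C = 5*2 = 10 chips; eligible A, C

Pot 1: 135 chips, eligible: A, B, C
Pot 2: 10 chips, eligible: A, C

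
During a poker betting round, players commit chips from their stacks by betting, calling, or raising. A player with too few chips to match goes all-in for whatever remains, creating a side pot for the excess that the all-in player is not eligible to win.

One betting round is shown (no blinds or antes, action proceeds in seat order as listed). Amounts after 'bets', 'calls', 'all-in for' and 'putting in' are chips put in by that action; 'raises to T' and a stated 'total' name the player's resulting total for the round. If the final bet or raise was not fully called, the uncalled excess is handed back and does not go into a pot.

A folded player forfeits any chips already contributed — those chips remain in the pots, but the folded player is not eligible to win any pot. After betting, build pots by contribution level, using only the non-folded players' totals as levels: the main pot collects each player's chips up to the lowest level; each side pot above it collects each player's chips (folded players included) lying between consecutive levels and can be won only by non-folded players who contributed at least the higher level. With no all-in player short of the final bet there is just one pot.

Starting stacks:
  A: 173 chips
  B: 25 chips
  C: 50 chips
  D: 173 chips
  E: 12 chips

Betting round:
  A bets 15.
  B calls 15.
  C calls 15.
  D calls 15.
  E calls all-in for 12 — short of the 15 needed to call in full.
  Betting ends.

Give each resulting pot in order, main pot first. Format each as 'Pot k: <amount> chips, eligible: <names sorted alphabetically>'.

Contributions: A=15, B=15, C=15, D=15, E=12
Pot levels (distinct totals of non-folded players): 12, 15
Layer 1-12: 12 each from A, B, C, D, E = 12*5 = 60 chips; eligible A, B, C, D, E
Layer 13-15: 3 each from A, B, C, D = 3*4 = 12 chips; eligible A, B, C, D

Pot 1: 60 chips, eligible: A, B, C, D, E
Pot 2: 12 chips, eligible: A, B, C, D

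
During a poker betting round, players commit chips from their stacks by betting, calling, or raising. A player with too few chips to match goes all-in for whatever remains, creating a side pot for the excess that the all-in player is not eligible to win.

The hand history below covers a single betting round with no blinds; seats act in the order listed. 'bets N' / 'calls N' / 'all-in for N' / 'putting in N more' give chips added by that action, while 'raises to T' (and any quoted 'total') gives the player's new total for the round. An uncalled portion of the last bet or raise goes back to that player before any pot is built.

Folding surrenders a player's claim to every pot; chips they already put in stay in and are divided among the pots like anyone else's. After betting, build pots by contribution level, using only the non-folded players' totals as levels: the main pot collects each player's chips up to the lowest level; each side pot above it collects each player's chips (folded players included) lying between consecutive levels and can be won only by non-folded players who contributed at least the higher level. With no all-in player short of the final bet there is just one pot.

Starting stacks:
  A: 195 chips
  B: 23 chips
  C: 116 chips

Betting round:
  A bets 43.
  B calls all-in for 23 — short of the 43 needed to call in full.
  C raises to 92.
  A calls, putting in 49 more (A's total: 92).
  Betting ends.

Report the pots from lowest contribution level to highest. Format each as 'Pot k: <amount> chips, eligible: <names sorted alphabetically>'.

Pot 1: 69 chips, eligible: A, B, C
Pot 2: 138 chips, eligible: A, C

Derivation:
Contributions: A=92, B=23, C=92
Pot levels (distinct totals of non-folded players): 23, 92
Layer 1-23: 23 each from A, B, C = 23*3 = 69 chips; eligible A, B, C
Layer 24-92: 69 each from A, C = 69*2 = 138 chips; eligible A, C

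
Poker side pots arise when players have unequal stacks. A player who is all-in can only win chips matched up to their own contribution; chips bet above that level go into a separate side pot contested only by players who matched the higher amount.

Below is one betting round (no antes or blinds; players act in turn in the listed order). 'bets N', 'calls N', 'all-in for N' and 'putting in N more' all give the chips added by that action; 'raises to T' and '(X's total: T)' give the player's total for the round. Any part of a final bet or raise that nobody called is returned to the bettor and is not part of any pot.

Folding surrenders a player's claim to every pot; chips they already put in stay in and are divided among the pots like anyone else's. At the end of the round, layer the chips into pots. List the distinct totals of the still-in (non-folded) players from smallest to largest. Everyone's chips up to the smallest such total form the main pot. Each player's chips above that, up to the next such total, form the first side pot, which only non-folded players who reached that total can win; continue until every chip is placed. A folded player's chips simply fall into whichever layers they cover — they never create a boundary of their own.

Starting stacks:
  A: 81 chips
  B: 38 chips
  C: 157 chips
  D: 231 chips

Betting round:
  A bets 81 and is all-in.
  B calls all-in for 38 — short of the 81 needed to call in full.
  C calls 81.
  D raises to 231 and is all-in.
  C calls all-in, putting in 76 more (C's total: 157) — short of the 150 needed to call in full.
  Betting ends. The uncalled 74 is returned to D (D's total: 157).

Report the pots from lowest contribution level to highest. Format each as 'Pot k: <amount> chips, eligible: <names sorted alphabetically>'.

Contributions (after 74 returned to D): A=81, B=38, C=157, D=157
Pot levels (distinct totals of non-folded players): 38, 81, 157
Layer 1-38: 38 each from A, B, C, D = 38*4 = 152 chips; eligible A, B, C, D
Layer 39-81: 43 each from A, C, D = 43*3 = 129 chips; eligible A, C, D
Layer 82-157: 76 each from C, D = 76*2 = 152 chips; eligible C, D

Pot 1: 152 chips, eligible: A, B, C, D
Pot 2: 129 chips, eligible: A, C, D
Pot 3: 152 chips, eligible: C, D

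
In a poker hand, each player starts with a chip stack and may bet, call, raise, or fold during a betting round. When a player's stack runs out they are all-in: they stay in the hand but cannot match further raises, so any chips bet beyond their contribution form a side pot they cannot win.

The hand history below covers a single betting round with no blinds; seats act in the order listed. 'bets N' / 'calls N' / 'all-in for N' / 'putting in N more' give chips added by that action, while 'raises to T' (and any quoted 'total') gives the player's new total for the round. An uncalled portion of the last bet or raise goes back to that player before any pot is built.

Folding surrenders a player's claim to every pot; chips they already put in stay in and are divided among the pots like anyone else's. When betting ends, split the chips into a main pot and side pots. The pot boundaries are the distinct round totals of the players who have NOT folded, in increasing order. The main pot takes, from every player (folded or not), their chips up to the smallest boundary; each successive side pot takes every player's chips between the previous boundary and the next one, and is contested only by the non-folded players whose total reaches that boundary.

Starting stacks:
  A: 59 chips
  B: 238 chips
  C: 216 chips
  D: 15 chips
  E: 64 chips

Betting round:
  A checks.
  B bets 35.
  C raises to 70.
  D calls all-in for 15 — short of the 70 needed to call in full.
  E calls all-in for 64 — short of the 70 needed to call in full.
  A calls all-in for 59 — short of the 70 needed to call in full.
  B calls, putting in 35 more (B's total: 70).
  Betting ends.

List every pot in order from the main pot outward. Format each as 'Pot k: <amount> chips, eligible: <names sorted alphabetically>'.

Contributions: A=59, B=70, C=70, D=15, E=64
Pot levels (distinct totals of non-folded players): 15, 59, 64, 70
Layer 1-15: 15 each from A, B, C, D, E = 15*5 = 75 chips; eligible A, B, C, D, E
Layer 16-59: 44 each from A, B, C, E = 44*4 = 176 chips; eligible A, B, C, E
Layer 60-64: 5 each from B, C, E = 5*3 = 15 chips; eligible B, C, E
Layer 65-70: 6 each from B, C = 6*2 = 12 chips; eligible B, C

Pot 1: 75 chips, eligible: A, B, C, D, E
Pot 2: 176 chips, eligible: A, B, C, E
Pot 3: 15 chips, eligible: B, C, E
Pot 4: 12 chips, eligible: B, C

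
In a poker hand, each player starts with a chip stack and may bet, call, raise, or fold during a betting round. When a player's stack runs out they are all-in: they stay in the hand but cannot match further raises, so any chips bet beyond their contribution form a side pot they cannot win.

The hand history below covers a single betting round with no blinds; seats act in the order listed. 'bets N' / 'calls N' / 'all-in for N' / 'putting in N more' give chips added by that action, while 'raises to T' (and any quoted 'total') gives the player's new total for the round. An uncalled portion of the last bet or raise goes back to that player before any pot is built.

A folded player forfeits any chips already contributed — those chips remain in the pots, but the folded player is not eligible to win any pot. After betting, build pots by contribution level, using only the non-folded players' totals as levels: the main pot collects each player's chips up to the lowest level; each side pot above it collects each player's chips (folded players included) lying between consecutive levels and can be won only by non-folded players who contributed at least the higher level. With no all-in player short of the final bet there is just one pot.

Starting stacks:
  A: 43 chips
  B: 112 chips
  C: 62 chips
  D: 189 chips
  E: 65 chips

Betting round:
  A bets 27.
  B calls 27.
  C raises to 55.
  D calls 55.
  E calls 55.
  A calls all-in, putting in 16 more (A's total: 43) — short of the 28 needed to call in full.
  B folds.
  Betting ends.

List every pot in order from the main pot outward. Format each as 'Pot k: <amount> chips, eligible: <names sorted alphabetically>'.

Contributions: A=43, B=27, C=55, D=55, E=55
Folded: B
Pot levels (distinct totals of non-folded players): 43, 55
Layer 1-43: A 43 + B 27 + C 43 + D 43 + E 43 = 199 chips; eligible A, C, D, E
Layer 44-55: 12 each from C, D, E = 12*3 = 36 chips; eligible C, D, E

Pot 1: 199 chips, eligible: A, C, D, E
Pot 2: 36 chips, eligible: C, D, E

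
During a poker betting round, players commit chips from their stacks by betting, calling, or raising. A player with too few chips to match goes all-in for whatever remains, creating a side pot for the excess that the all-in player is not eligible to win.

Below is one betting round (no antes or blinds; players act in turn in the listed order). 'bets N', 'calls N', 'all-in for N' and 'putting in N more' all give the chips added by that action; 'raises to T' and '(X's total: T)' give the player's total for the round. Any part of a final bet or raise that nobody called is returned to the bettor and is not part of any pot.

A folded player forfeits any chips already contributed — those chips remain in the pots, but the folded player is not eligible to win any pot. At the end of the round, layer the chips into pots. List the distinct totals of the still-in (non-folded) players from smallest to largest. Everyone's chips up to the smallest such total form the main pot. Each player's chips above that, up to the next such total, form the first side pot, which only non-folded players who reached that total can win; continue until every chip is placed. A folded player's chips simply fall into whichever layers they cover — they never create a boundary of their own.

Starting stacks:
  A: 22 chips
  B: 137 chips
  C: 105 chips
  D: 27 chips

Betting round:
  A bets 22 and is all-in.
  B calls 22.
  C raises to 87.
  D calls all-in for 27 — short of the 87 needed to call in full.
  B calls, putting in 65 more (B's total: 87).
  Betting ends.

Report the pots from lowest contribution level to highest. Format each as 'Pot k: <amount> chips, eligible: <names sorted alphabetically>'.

Contributions: A=22, B=87, C=87, D=27
Pot levels (distinct totals of non-folded players): 22, 27, 87
Layer 1-22: 22 each from A, B, C, D = 22*4 = 88 chips; eligible A, B, C, D
Layer 23-27: 5 each from B, C, D = 5*3 = 15 chips; eligible B, C, D
Layer 28-87: 60 each from B, C = 60*2 = 120 chips; eligible B, C

Pot 1: 88 chips, eligible: A, B, C, D
Pot 2: 15 chips, eligible: B, C, D
Pot 3: 120 chips, eligible: B, C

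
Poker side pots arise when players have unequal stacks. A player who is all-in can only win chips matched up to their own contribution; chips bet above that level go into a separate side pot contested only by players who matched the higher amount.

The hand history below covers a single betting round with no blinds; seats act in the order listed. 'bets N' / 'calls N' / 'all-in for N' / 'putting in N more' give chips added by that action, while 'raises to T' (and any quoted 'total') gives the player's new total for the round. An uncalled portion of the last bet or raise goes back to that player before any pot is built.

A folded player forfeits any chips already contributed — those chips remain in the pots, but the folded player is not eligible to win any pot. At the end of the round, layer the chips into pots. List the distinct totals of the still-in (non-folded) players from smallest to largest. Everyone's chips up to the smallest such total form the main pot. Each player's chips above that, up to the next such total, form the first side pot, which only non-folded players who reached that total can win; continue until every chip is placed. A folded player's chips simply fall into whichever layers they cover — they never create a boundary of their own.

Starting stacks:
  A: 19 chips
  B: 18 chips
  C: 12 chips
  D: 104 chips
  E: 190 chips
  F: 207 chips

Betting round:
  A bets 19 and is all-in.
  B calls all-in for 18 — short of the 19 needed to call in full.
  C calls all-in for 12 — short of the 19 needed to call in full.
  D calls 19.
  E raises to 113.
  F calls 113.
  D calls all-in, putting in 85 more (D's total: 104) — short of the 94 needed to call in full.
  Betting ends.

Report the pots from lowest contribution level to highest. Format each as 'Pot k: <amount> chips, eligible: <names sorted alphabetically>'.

Pot 1: 72 chips, eligible: A, B, C, D, E, F
Pot 2: 30 chips, eligible: A, B, D, E, F
Pot 3: 4 chips, eligible: A, D, E, F
Pot 4: 255 chips, eligible: D, E, F
Pot 5: 18 chips, eligible: E, F

Derivation:
Contributions: A=19, B=18, C=12, D=104, E=113, F=113
Pot levels (distinct totals of non-folded players): 12, 18, 19, 104, 113
Layer 1-12: 12 each from A, B, C, D, E, F = 12*6 = 72 chips; eligible A, B, C, D, E, F
Layer 13-18: 6 each from A, B, D, E, F = 6*5 = 30 chips; eligible A, B, D, E, F
Layer 19-19: 1 each from A, D, E, F = 1*4 = 4 chips; eligible A, D, E, F
Layer 20-104: 85 each from D, E, F = 85*3 = 255 chips; eligible D, E, F
Layer 105-113: 9 each from E, F = 9*2 = 18 chips; eligible E, F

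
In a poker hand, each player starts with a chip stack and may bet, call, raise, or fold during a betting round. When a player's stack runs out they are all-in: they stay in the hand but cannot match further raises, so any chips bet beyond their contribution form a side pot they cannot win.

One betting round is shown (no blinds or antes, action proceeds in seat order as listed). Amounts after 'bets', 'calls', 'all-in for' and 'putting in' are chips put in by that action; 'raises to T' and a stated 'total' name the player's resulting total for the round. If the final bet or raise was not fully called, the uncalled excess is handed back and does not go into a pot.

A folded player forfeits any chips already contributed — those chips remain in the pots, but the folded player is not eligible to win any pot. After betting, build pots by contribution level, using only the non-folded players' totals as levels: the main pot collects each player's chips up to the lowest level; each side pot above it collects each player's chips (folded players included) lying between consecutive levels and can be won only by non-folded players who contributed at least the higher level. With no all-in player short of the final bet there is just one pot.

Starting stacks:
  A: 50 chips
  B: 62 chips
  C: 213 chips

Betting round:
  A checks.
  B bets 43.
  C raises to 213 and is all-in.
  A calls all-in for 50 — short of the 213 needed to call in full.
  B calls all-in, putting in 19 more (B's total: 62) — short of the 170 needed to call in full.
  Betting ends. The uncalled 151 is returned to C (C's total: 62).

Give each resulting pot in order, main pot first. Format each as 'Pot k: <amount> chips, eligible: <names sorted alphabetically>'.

Pot 1: 150 chips, eligible: A, B, C
Pot 2: 24 chips, eligible: B, C

Derivation:
Contributions (after 151 returned to C): A=50, B=62, C=62
Pot levels (distinct totals of non-folded players): 50, 62
Layer 1-50: 50 each from A, B, C = 50*3 = 150 chips; eligible A, B, C
Layer 51-62: 12 each from B, C = 12*2 = 24 chips; eligible B, C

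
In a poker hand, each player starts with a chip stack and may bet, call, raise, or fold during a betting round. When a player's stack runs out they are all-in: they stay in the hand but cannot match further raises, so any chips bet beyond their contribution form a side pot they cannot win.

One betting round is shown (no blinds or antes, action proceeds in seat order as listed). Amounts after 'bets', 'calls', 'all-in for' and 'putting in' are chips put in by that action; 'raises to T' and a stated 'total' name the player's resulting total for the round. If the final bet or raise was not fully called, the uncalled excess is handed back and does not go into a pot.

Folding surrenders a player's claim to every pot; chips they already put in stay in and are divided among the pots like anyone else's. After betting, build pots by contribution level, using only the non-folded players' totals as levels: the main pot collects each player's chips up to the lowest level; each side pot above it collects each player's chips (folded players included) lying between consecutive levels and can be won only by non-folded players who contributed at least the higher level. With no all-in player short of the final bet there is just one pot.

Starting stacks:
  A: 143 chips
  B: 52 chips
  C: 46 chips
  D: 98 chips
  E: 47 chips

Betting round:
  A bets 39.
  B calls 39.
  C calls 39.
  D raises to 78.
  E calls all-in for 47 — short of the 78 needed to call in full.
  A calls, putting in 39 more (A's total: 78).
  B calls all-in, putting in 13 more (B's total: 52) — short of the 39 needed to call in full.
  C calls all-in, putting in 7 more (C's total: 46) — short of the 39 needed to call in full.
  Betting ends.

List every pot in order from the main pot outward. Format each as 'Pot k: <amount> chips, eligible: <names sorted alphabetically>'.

Pot 1: 230 chips, eligible: A, B, C, D, E
Pot 2: 4 chips, eligible: A, B, D, E
Pot 3: 15 chips, eligible: A, B, D
Pot 4: 52 chips, eligible: A, D

Derivation:
Contributions: A=78, B=52, C=46, D=78, E=47
Pot levels (distinct totals of non-folded players): 46, 47, 52, 78
Layer 1-46: 46 each from A, B, C, D, E = 46*5 = 230 chips; eligible A, B, C, D, E
Layer 47-47: 1 each from A, B, D, E = 1*4 = 4 chips; eligible A, B, D, E
Layer 48-52: 5 each from A, B, D = 5*3 = 15 chips; eligible A, B, D
Layer 53-78: 26 each from A, D = 26*2 = 52 chips; eligible A, D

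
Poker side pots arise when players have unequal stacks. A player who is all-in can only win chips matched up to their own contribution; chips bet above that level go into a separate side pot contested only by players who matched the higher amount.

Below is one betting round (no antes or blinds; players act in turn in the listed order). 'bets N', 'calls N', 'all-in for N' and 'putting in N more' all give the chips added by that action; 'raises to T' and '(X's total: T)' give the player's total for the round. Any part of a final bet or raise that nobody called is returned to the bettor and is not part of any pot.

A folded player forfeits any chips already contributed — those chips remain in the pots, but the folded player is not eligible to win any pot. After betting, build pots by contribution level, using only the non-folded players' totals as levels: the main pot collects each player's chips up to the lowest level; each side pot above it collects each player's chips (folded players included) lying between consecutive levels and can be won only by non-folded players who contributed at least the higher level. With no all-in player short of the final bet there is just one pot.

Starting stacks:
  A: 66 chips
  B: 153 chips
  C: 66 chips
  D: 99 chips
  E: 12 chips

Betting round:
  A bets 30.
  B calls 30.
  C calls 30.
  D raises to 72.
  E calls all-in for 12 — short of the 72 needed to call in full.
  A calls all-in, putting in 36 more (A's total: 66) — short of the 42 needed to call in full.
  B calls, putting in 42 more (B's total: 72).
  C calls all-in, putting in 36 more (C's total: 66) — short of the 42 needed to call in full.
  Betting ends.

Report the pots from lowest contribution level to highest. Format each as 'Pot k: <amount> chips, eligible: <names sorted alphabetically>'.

Contributions: A=66, B=72, C=66, D=72, E=12
Pot levels (distinct totals of non-folded players): 12, 66, 72
Layer 1-12: 12 each from A, B, C, D, E = 12*5 = 60 chips; eligible A, B, C, D, E
Layer 13-66: 54 each from A, B, C, D = 54*4 = 216 chips; eligible A, B, C, D
Layer 67-72: 6 each from B, D = 6*2 = 12 chips; eligible B, D

Pot 1: 60 chips, eligible: A, B, C, D, E
Pot 2: 216 chips, eligible: A, B, C, D
Pot 3: 12 chips, eligible: B, D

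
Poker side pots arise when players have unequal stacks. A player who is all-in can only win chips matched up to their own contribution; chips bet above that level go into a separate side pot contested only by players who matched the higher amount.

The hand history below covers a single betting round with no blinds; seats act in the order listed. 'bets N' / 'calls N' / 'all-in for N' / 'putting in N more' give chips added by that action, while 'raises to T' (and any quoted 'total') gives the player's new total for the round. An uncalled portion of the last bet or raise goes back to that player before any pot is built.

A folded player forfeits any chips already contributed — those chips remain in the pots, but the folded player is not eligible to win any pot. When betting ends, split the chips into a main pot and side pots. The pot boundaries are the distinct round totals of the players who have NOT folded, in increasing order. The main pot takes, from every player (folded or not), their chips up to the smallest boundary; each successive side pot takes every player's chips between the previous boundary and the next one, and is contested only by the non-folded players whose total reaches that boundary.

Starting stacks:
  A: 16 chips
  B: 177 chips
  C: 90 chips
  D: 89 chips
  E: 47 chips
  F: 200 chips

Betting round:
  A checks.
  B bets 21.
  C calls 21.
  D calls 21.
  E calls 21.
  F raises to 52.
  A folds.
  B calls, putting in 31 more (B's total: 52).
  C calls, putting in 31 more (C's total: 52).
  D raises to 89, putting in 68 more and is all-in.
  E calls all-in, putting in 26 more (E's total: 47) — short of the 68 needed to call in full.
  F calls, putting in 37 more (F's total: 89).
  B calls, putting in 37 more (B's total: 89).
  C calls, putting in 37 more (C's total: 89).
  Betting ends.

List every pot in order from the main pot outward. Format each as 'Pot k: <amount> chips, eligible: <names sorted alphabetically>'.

Contributions: B=89, C=89, D=89, E=47, F=89
Folded: A
Pot levels (distinct totals of non-folded players): 47, 89
Layer 1-47: 47 each from B, C, D, E, F = 47*5 = 235 chips; eligible B, C, D, E, F
Layer 48-89: 42 each from B, C, D, F = 42*4 = 168 chips; eligible B, C, D, F

Pot 1: 235 chips, eligible: B, C, D, E, F
Pot 2: 168 chips, eligible: B, C, D, F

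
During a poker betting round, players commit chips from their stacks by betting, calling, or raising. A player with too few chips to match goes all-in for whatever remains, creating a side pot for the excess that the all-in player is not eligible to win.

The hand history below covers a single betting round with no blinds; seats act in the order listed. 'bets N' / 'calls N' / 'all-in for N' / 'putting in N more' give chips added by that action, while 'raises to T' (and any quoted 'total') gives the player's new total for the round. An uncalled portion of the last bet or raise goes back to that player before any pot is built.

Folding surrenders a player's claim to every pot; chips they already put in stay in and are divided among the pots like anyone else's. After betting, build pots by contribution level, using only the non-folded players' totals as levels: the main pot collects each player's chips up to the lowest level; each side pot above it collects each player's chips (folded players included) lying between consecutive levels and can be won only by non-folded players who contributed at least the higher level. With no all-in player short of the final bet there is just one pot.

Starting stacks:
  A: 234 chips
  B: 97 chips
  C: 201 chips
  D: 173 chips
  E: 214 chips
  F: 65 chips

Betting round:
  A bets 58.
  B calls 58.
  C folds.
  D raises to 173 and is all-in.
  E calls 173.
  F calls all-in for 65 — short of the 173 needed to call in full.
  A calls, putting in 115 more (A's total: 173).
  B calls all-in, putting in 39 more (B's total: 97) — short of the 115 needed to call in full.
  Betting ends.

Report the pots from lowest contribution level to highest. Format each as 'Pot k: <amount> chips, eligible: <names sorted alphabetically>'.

Contributions: A=173, B=97, D=173, E=173, F=65
Folded: C
Pot levels (distinct totals of non-folded players): 65, 97, 173
Layer 1-65: 65 each from A, B, D, E, F = 65*5 = 325 chips; eligible A, B, D, E, F
Layer 66-97: 32 each from A, B, D, E = 32*4 = 128 chips; eligible A, B, D, E
Layer 98-173: 76 each from A, D, E = 76*3 = 228 chips; eligible A, D, E

Pot 1: 325 chips, eligible: A, B, D, E, F
Pot 2: 128 chips, eligible: A, B, D, E
Pot 3: 228 chips, eligible: A, D, E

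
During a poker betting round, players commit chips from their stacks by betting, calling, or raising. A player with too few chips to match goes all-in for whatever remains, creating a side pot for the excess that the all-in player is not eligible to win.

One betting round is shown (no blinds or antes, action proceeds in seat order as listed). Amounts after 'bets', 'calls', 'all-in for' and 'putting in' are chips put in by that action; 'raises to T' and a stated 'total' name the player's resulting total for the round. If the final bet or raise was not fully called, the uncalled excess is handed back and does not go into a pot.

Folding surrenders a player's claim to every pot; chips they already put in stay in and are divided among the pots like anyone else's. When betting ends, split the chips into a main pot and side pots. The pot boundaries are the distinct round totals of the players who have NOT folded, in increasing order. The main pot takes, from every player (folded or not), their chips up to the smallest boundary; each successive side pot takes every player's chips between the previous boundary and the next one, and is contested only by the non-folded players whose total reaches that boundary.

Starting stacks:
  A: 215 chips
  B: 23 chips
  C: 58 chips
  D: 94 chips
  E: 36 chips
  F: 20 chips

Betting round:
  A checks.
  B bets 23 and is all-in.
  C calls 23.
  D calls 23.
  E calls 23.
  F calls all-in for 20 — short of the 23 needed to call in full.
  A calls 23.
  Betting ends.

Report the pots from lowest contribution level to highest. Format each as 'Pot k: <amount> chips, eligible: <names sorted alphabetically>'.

Pot 1: 120 chips, eligible: A, B, C, D, E, F
Pot 2: 15 chips, eligible: A, B, C, D, E

Derivation:
Contributions: A=23, B=23, C=23, D=23, E=23, F=20
Pot levels (distinct totals of non-folded players): 20, 23
Layer 1-20: 20 each from A, B, C, D, E, F = 20*6 = 120 chips; eligible A, B, C, D, E, F
Layer 21-23: 3 each from A, B, C, D, E = 3*5 = 15 chips; eligible A, B, C, D, E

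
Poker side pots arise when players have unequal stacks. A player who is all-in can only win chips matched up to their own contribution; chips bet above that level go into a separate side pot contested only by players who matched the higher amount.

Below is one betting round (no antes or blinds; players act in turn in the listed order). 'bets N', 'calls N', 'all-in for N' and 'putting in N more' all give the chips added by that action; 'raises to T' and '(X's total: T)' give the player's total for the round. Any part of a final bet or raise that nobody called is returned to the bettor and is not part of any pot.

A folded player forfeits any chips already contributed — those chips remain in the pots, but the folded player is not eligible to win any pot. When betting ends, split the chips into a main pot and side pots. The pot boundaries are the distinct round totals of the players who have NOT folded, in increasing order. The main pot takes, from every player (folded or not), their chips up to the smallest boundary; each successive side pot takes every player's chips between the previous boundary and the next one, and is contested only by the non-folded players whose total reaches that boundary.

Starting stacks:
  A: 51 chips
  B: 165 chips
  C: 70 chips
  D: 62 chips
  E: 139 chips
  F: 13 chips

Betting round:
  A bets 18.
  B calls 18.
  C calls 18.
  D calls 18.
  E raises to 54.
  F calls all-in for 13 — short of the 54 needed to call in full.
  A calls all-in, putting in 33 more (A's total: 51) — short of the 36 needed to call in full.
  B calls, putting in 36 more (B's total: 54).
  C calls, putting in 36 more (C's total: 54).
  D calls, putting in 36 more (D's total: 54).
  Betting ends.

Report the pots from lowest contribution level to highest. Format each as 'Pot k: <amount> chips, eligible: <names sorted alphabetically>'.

Contributions: A=51, B=54, C=54, D=54, E=54, F=13
Pot levels (distinct totals of non-folded players): 13, 51, 54
Layer 1-13: 13 each from A, B, C, D, E, F = 13*6 = 78 chips; eligible A, B, C, D, E, F
Layer 14-51: 38 each from A, B, C, D, E = 38*5 = 190 chips; eligible A, B, C, D, E
Layer 52-54: 3 each from B, C, D, E = 3*4 = 12 chips; eligible B, C, D, E

Pot 1: 78 chips, eligible: A, B, C, D, E, F
Pot 2: 190 chips, eligible: A, B, C, D, E
Pot 3: 12 chips, eligible: B, C, D, E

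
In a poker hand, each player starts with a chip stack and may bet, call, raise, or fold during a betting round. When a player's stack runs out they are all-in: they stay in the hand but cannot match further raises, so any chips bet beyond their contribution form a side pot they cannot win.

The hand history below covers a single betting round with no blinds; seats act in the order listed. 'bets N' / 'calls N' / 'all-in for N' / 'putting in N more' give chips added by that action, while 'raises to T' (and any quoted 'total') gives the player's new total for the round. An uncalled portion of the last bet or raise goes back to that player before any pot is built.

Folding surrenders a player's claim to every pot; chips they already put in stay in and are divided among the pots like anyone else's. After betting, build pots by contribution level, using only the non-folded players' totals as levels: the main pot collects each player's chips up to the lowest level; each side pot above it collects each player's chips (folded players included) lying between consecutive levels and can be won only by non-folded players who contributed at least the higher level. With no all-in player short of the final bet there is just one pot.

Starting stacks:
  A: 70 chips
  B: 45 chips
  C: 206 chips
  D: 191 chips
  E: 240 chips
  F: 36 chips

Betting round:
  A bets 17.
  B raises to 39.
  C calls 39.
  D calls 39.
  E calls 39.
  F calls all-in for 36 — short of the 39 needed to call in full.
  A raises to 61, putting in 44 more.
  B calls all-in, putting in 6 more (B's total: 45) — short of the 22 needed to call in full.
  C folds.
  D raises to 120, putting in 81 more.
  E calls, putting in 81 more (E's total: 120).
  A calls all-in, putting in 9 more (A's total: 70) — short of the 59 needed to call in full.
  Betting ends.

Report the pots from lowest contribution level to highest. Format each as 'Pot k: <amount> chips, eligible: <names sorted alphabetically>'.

Contributions: A=70, B=45, C=39, D=120, E=120, F=36
Folded: C
Pot levels (distinct totals of non-folded players): 36, 45, 70, 120
Layer 1-36: 36 each from A, B, C, D, E, F = 36*6 = 216 chips; eligible A, B, D, E, F
Layer 37-45: A 9 + B 9 + C 3 + D 9 + E 9 = 39 chips; eligible A, B, D, E
Layer 46-70: 25 each from A, D, E = 25*3 = 75 chips; eligible A, D, E
Layer 71-120: 50 each from D, E = 50*2 = 100 chips; eligible D, E

Pot 1: 216 chips, eligible: A, B, D, E, F
Pot 2: 39 chips, eligible: A, B, D, E
Pot 3: 75 chips, eligible: A, D, E
Pot 4: 100 chips, eligible: D, E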